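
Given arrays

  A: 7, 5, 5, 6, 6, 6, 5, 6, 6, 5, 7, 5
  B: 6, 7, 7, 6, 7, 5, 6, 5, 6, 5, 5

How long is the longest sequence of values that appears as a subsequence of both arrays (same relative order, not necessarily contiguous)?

Pick 7 at A[1]=B[5]; then 5 at A[3]=B[6]; then 6 at A[6]=B[7]; then 5 at A[7]=B[8]; then 6 at A[9]=B[9]; then 5 at A[10]=B[10]; then 5 at A[12]=B[11]; all 7 values appear in both, in order. dp[12][11] = 7 confirms this is the maximum.

7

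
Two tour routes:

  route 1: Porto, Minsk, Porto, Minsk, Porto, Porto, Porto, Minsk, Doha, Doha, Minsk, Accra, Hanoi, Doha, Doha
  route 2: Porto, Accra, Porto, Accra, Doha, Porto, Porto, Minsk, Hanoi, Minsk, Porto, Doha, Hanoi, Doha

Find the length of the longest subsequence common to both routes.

Taking Porto [1,1], then Porto [3,3], then Porto [5,6], then Porto [6,7], then Porto [7,11], then Doha [10,12], then Hanoi [13,13], then Doha [15,14] gives a common subsequence of length 8. Since dp[15][14] = 8, nothing longer is possible.

8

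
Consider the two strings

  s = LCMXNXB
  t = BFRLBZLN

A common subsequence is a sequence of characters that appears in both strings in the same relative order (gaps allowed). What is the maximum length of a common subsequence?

Let dp[i][j] be the LCS length of the first i characters of s and the first j characters of t. dp[i][j] = dp[i-1][j-1]+1 when the i-th and j-th characters match, else max(dp[i-1][j], dp[i][j-1]).
    ·  B  F  R  L  B  Z  L  N
 ·  0  0  0  0  0  0  0  0  0
 L  0  0  0  0  1  1  1  1  1
 C  0  0  0  0  1  1  1  1  1
 M  0  0  0  0  1  1  1  1  1
 X  0  0  0  0  1  1  1  1  1
 N  0  0  0  0  1  1  1  1  2
 X  0  0  0  0  1  1  1  1  2
 B  0  1  1  1  1  2  2  2  2
dp[7][8] = 2. One LCS (by backtracking along matches): LN.

2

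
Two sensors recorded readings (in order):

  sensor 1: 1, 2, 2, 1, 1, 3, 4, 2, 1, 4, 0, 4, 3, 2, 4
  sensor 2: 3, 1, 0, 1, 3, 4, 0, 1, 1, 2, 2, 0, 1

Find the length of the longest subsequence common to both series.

6

Match 1 at sensor 1[1]=sensor 2[2] → 1 at sensor 1[5]=sensor 2[4] → 3 at sensor 1[6]=sensor 2[5] → 4 at sensor 1[7]=sensor 2[6] → 2 at sensor 1[8]=sensor 2[11] → 1 at sensor 1[9]=sensor 2[13] — 6 values in the same relative order in both. Since dp[15][13] = 6, nothing longer is possible.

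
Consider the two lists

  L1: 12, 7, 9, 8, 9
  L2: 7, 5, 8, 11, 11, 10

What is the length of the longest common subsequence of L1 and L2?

2

One common subsequence of length 2: 7 [2,1]; then 8 [4,3]. dp[5][6] = 2 confirms this is the maximum.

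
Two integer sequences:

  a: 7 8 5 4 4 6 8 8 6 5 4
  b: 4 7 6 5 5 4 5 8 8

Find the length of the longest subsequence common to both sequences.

5

One common subsequence of length 5: 7 at a[1]=b[2], then 5 at a[3]=b[5], then 4 at a[4]=b[6], then 8 at a[7]=b[8], then 8 at a[8]=b[9]. Since dp[11][9] = 5, nothing longer is possible.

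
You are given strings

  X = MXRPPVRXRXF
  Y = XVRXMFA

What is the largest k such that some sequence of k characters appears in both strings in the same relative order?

5

Let dp[i][j] be the LCS length of the first i characters of X and the first j characters of Y. dp[i][j] = dp[i-1][j-1]+1 when the i-th and j-th characters match, else max(dp[i-1][j], dp[i][j-1]).
    ·  X  V  R  X  M  F  A
 ·  0  0  0  0  0  0  0  0
 M  0  0  0  0  0  1  1  1
 X  0  1  1  1  1  1  1  1
 R  0  1  1  2  2  2  2  2
 P  0  1  1  2  2  2  2  2
 P  0  1  1  2  2  2  2  2
 V  0  1  2  2  2  2  2  2
 R  0  1  2  3  3  3  3  3
 X  0  1  2  3  4  4  4  4
 R  0  1  2  3  4  4  4  4
 X  0  1  2  3  4  4  4  4
 F  0  1  2  3  4  4  5  5
dp[11][7] = 5. One LCS (by backtracking along matches): XVRXF.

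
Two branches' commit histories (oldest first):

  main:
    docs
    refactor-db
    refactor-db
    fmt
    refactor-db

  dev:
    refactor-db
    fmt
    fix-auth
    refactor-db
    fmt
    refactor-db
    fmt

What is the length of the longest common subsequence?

4

One common subsequence of length 4: refactor-db [2,1]; then refactor-db [3,4]; then fmt [4,5]; then refactor-db [5,6]. Since dp[5][7] = 4, nothing longer is possible.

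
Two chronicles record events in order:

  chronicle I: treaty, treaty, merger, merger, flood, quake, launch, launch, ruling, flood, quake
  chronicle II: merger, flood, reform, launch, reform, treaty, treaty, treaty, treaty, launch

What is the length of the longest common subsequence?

4

Match merger [4,1] → flood [5,2] → launch [7,4] → launch [8,10] — 4 events in the same relative order in both. dp[11][10] = 4 confirms this is the maximum.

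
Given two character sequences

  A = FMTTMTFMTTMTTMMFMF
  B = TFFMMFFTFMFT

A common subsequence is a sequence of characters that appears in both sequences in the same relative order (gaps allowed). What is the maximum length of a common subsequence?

One common subsequence of length 8: F at A[1]=B[3]; then M at A[2]=B[4]; then M at A[5]=B[5]; then F at A[7]=B[7]; then T at A[13]=B[8]; then F at A[16]=B[9]; then M at A[17]=B[10]; then F at A[18]=B[11]. Since dp[18][12] = 8, nothing longer is possible.

8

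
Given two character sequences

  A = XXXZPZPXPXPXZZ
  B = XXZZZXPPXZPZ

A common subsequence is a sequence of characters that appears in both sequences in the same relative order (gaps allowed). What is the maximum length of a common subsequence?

Taking X [1,1]; then X [2,2]; then Z [4,4]; then Z [6,5]; then X [8,6]; then P [9,7]; then P [11,8]; then X [12,9]; then Z [13,10]; then Z [14,12] gives a common subsequence of length 10. The LCS DP gives dp[14][12] = 10, so this is optimal.

10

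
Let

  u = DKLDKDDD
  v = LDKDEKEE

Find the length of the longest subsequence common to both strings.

Let dp[i][j] be the LCS length of the first i characters of u and the first j characters of v. dp[i][j] = dp[i-1][j-1]+1 when the i-th and j-th characters match, else max(dp[i-1][j], dp[i][j-1]).
    ·  L  D  K  D  E  K  E  E
 ·  0  0  0  0  0  0  0  0  0
 D  0  0  1  1  1  1  1  1  1
 K  0  0  1  2  2  2  2  2  2
 L  0  1  1  2  2  2  2  2  2
 D  0  1  2  2  3  3  3  3  3
 K  0  1  2  3  3  3  4  4  4
 D  0  1  2  3  4  4  4  4  4
 D  0  1  2  3  4  4  4  4  4
 D  0  1  2  3  4  4  4  4  4
dp[8][8] = 4. One LCS (by backtracking along matches): DKDK.

4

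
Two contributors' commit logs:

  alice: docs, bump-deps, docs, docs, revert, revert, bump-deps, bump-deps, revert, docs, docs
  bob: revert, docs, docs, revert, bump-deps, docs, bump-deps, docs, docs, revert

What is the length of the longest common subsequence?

Taking docs (alice #3, bob #2) → docs (alice #4, bob #3) → revert (alice #6, bob #4) → bump-deps (alice #7, bob #5) → bump-deps (alice #8, bob #7) → docs (alice #10, bob #8) → docs (alice #11, bob #9) gives a common subsequence of length 7, and the DP table's final entry dp[11][10] is also 7, so no common subsequence is longer.

7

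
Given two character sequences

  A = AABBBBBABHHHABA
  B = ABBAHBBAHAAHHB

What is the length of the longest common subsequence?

Match A (A #2, B #1) → B (A #3, B #2) → B (A #4, B #3) → B (A #6, B #6) → B (A #7, B #7) → A (A #8, B #8) → H (A #10, B #9) → H (A #11, B #12) → H (A #12, B #13) → B (A #14, B #14) — 10 characters in the same relative order in both. The LCS DP gives dp[15][14] = 10, so this is optimal.

10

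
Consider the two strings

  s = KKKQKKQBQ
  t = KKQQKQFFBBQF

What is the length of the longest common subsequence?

7

One common subsequence of length 7: K (s #1, t #1) → K (s #2, t #2) → Q (s #4, t #4) → K (s #6, t #5) → Q (s #7, t #6) → B (s #8, t #10) → Q (s #9, t #11), and the DP table's final entry dp[9][12] is also 7, so no common subsequence is longer.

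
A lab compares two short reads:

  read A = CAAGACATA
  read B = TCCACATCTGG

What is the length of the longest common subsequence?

5

One common subsequence of length 5: C at read A[1]=read B[3], A at read A[2]=read B[4], A at read A[3]=read B[6], C at read A[6]=read B[8], T at read A[8]=read B[9]. The LCS DP gives dp[9][11] = 5, so this is optimal.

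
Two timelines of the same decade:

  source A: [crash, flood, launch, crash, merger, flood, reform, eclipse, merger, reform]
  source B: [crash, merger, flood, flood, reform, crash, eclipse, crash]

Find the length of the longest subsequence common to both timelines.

Pick crash (source A #1, source B #1), then flood (source A #2, source B #3), then flood (source A #6, source B #4), then reform (source A #7, source B #5), then eclipse (source A #8, source B #7); all 5 events appear in both, in order. dp[10][8] = 5 confirms this is the maximum.

5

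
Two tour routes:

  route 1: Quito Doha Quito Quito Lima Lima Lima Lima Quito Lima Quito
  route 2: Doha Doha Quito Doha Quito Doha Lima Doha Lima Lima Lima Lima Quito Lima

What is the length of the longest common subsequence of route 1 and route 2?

Pick Quito (route 1 #1, route 2 #3); then Doha (route 1 #2, route 2 #4); then Quito (route 1 #3, route 2 #5); then Lima (route 1 #5, route 2 #9); then Lima (route 1 #6, route 2 #10); then Lima (route 1 #7, route 2 #11); then Lima (route 1 #8, route 2 #12); then Quito (route 1 #9, route 2 #13); then Lima (route 1 #10, route 2 #14); all 9 stops appear in both, in order. The LCS DP gives dp[11][14] = 9, so this is optimal.

9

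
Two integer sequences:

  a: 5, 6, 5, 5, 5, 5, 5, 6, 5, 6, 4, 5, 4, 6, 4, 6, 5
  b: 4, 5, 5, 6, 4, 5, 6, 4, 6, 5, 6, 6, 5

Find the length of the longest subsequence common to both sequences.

One common subsequence of length 10: 5 (a #6, b #2), 5 (a #7, b #3), 6 (a #8, b #4), 5 (a #9, b #6), 6 (a #10, b #7), 4 (a #11, b #8), 5 (a #12, b #10), 6 (a #14, b #11), 6 (a #16, b #12), 5 (a #17, b #13). dp[17][13] = 10 confirms this is the maximum.

10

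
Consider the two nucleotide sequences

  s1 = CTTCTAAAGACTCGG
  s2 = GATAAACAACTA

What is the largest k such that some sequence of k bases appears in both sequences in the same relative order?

7

Taking T [2,3], A [6,5], A [7,6], A [8,8], A [10,9], C [11,10], T [12,11] gives a common subsequence of length 7, and the DP table's final entry dp[15][12] is also 7, so no common subsequence is longer.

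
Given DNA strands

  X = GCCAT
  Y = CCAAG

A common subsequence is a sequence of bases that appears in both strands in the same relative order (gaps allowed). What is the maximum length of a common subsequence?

One common subsequence of length 3: C at X[2]=Y[1], then C at X[3]=Y[2], then A at X[4]=Y[4]. dp[5][5] = 3 confirms this is the maximum.

3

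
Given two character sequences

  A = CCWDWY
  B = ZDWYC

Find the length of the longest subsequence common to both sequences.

Let dp[i][j] be the LCS length of the first i characters of A and the first j characters of B. dp[i][j] = dp[i-1][j-1]+1 when the i-th and j-th characters match, else max(dp[i-1][j], dp[i][j-1]).
    ·  Z  D  W  Y  C
 ·  0  0  0  0  0  0
 C  0  0  0  0  0  1
 C  0  0  0  0  0  1
 W  0  0  0  1  1  1
 D  0  0  1  1  1  1
 W  0  0  1  2  2  2
 Y  0  0  1  2  3  3
dp[6][5] = 3. One LCS (by backtracking along matches): DWY.

3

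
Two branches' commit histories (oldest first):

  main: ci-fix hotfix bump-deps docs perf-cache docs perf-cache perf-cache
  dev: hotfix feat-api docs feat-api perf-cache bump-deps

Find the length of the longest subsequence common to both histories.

3

One common subsequence of length 3: hotfix [2,1] → docs [4,3] → perf-cache [5,5], and the DP table's final entry dp[8][6] is also 3, so no common subsequence is longer.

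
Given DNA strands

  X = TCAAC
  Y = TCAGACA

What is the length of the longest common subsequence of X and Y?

Match T [1,1], C [2,2], A [3,3], A [4,5], C [5,6] — 5 bases in the same relative order in both, and the DP table's final entry dp[5][7] is also 5, so no common subsequence is longer.

5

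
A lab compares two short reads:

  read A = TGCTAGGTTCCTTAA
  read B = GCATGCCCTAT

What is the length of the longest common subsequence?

One common subsequence of length 8: G (read A #2, read B #1); then C (read A #3, read B #2); then T (read A #4, read B #4); then G (read A #6, read B #5); then C (read A #10, read B #7); then C (read A #11, read B #8); then T (read A #12, read B #9); then T (read A #13, read B #11), and the DP table's final entry dp[15][11] is also 8, so no common subsequence is longer.

8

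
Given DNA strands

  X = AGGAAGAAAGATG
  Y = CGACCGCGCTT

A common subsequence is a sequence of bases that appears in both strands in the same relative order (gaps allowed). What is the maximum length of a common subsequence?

5

One common subsequence of length 5: G [3,2], A [4,3], G [6,6], G [10,8], T [12,11], and the DP table's final entry dp[13][11] is also 5, so no common subsequence is longer.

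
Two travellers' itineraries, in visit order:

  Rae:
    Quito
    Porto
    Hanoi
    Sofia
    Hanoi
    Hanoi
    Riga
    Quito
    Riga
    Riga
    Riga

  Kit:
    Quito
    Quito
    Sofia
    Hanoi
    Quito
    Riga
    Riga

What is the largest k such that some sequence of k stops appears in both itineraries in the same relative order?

6

Taking Quito at Rae[1]=Kit[2], then Sofia at Rae[4]=Kit[3], then Hanoi at Rae[6]=Kit[4], then Quito at Rae[8]=Kit[5], then Riga at Rae[10]=Kit[6], then Riga at Rae[11]=Kit[7] gives a common subsequence of length 6, and the DP table's final entry dp[11][7] is also 6, so no common subsequence is longer.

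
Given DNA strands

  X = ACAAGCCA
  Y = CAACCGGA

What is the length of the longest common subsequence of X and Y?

6

Match C at X[2]=Y[1]; then A at X[3]=Y[2]; then A at X[4]=Y[3]; then C at X[6]=Y[4]; then C at X[7]=Y[5]; then A at X[8]=Y[8] — 6 bases in the same relative order in both, and the DP table's final entry dp[8][8] is also 6, so no common subsequence is longer.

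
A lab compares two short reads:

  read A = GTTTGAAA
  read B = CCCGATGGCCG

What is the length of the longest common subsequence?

3

Match G [1,4], T [2,6], G [5,11] — 3 bases in the same relative order in both. The LCS DP gives dp[8][11] = 3, so this is optimal.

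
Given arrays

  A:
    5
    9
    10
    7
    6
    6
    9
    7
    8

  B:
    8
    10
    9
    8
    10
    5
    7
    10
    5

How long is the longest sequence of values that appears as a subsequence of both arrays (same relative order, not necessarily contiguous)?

Taking 9 (A #2, B #3), then 10 (A #3, B #5), then 7 (A #4, B #7) gives a common subsequence of length 3. Since dp[9][9] = 3, nothing longer is possible.

3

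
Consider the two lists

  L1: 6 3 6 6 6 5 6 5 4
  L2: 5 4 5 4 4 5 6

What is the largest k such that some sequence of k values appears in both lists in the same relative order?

3

Taking 5 (L1 #6, L2 #1), then 5 (L1 #8, L2 #3), then 4 (L1 #9, L2 #5) gives a common subsequence of length 3. dp[9][7] = 3 confirms this is the maximum.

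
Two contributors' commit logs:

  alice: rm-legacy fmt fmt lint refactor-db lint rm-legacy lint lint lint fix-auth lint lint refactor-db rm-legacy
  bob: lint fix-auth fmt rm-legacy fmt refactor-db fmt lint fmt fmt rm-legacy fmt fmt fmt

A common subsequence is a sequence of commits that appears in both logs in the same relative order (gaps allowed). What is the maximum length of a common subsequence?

Pick rm-legacy (alice #1, bob #4), then fmt (alice #2, bob #5), then fmt (alice #3, bob #7), then lint (alice #4, bob #8), then rm-legacy (alice #7, bob #11); all 5 commits appear in both, in order. The LCS DP gives dp[15][14] = 5, so this is optimal.

5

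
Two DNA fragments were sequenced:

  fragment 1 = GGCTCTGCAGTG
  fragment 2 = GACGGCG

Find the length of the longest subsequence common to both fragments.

5

Let dp[i][j] be the LCS length of the first i bases of fragment 1 and the first j bases of fragment 2. dp[i][j] = dp[i-1][j-1]+1 when the i-th and j-th bases match, else max(dp[i-1][j], dp[i][j-1]).
    ·  G  A  C  G  G  C  G
 ·  0  0  0  0  0  0  0  0
 G  0  1  1  1  1  1  1  1
 G  0  1  1  1  2  2  2  2
 C  0  1  1  2  2  2  3  3
 T  0  1  1  2  2  2  3  3
 C  0  1  1  2  2  2  3  3
 T  0  1  1  2  2  2  3  3
 G  0  1  1  2  3  3  3  4
 C  0  1  1  2  3  3  4  4
 A  0  1  2  2  3  3  4  4
 G  0  1  2  2  3  4  4  5
 T  0  1  2  2  3  4  4  5
 G  0  1  2  2  3  4  4  5
dp[12][7] = 5. One LCS (by backtracking along matches): GGGCG.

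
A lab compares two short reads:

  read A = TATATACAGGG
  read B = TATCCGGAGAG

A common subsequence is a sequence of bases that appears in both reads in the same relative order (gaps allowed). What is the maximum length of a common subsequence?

7

Taking T [1,1], then A [2,2], then T [3,3], then C [7,5], then A [8,8], then G [9,9], then G [11,11] gives a common subsequence of length 7. Since dp[11][11] = 7, nothing longer is possible.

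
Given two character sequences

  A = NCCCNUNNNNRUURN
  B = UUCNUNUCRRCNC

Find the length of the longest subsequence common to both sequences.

Pick C at A[4]=B[3], N at A[5]=B[4], U at A[6]=B[5], N at A[7]=B[6], R at A[11]=B[9], R at A[14]=B[10], N at A[15]=B[12]; all 7 characters appear in both, in order, and the DP table's final entry dp[15][13] is also 7, so no common subsequence is longer.

7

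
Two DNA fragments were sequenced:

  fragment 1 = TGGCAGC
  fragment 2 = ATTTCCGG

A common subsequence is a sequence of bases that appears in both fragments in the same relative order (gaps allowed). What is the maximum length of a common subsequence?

3

Let dp[i][j] be the LCS length of the first i bases of fragment 1 and the first j bases of fragment 2. dp[i][j] = dp[i-1][j-1]+1 when the i-th and j-th bases match, else max(dp[i-1][j], dp[i][j-1]).
    ·  A  T  T  T  C  C  G  G
 ·  0  0  0  0  0  0  0  0  0
 T  0  0  1  1  1  1  1  1  1
 G  0  0  1  1  1  1  1  2  2
 G  0  0  1  1  1  1  1  2  3
 C  0  0  1  1  1  2  2  2  3
 A  0  1  1  1  1  2  2  2  3
 G  0  1  1  1  1  2  2  3  3
 C  0  1  1  1  1  2  3  3  3
dp[7][8] = 3. One LCS (by backtracking along matches): TGG.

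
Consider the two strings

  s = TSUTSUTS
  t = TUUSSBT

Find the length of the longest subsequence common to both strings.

4

Let dp[i][j] be the LCS length of the first i characters of s and the first j characters of t. dp[i][j] = dp[i-1][j-1]+1 when the i-th and j-th characters match, else max(dp[i-1][j], dp[i][j-1]).
    ·  T  U  U  S  S  B  T
 ·  0  0  0  0  0  0  0  0
 T  0  1  1  1  1  1  1  1
 S  0  1  1  1  2  2  2  2
 U  0  1  2  2  2  2  2  2
 T  0  1  2  2  2  2  2  3
 S  0  1  2  2  3  3  3  3
 U  0  1  2  3  3  3  3  3
 T  0  1  2  3  3  3  3  4
 S  0  1  2  3  4  4  4  4
dp[8][7] = 4. One LCS (by backtracking along matches): TSST.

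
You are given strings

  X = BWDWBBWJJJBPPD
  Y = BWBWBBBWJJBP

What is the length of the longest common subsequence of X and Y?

10

One common subsequence of length 10: B at X[1]=Y[1], then W at X[2]=Y[2], then W at X[4]=Y[4], then B at X[5]=Y[6], then B at X[6]=Y[7], then W at X[7]=Y[8], then J at X[9]=Y[9], then J at X[10]=Y[10], then B at X[11]=Y[11], then P at X[13]=Y[12]. dp[14][12] = 10 confirms this is the maximum.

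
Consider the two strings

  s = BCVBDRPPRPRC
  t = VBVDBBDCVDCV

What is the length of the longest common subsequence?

Pick B [1,6]; then C [2,8]; then V [3,9]; then D [5,10]; then C [12,11]; all 5 characters appear in both, in order. Since dp[12][12] = 5, nothing longer is possible.

5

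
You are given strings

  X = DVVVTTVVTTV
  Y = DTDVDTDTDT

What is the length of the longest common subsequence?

Pick D [1,3]; then V [2,4]; then T [5,6]; then T [6,8]; then T [10,10]; all 5 characters appear in both, in order. The LCS DP gives dp[11][10] = 5, so this is optimal.

5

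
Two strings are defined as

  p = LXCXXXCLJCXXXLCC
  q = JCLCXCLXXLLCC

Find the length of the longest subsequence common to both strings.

One common subsequence of length 10: L (p #1, q #3), C (p #3, q #4), X (p #6, q #5), C (p #7, q #6), L (p #8, q #7), X (p #11, q #8), X (p #12, q #9), L (p #14, q #11), C (p #15, q #12), C (p #16, q #13). dp[16][13] = 10 confirms this is the maximum.

10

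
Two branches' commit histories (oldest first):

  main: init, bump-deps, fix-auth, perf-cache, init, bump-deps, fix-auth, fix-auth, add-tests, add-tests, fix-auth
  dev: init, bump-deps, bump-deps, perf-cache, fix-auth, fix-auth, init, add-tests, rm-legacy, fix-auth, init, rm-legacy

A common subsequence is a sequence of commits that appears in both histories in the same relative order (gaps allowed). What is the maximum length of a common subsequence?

Match init [1,1], bump-deps [2,3], perf-cache [4,4], fix-auth [7,5], fix-auth [8,6], add-tests [9,8], fix-auth [11,10] — 7 commits in the same relative order in both, and the DP table's final entry dp[11][12] is also 7, so no common subsequence is longer.

7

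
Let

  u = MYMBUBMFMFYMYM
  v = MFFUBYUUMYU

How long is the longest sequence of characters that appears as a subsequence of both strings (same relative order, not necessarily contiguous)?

6

Pick M (u #1, v #1), then U (u #5, v #4), then B (u #6, v #5), then Y (u #11, v #6), then M (u #12, v #9), then Y (u #13, v #10); all 6 characters appear in both, in order. The LCS DP gives dp[14][11] = 6, so this is optimal.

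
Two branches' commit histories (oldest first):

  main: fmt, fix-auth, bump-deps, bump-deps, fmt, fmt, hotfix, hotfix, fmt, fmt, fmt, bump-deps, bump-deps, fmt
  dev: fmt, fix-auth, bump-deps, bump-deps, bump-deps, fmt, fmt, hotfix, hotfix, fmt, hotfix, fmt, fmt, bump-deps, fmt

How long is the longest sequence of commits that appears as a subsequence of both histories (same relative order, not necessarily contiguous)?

Pick fmt (main #1, dev #1) → fix-auth (main #2, dev #2) → bump-deps (main #3, dev #4) → bump-deps (main #4, dev #5) → fmt (main #5, dev #6) → fmt (main #6, dev #7) → hotfix (main #7, dev #8) → hotfix (main #8, dev #9) → fmt (main #9, dev #10) → fmt (main #10, dev #12) → fmt (main #11, dev #13) → bump-deps (main #13, dev #14) → fmt (main #14, dev #15); all 13 commits appear in both, in order, and the DP table's final entry dp[14][15] is also 13, so no common subsequence is longer.

13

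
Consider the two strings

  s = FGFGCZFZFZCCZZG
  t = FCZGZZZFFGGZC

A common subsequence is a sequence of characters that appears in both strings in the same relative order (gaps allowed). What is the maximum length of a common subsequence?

Pick F [1,1], then G [2,4], then Z [6,7], then F [7,8], then F [9,9], then Z [10,12], then C [12,13]; all 7 characters appear in both, in order. Since dp[15][13] = 7, nothing longer is possible.

7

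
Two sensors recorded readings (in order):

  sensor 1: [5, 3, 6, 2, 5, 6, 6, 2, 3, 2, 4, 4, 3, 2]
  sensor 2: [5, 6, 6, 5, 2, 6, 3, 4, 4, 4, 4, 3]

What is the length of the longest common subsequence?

8

Match 5 at sensor 1[1]=sensor 2[1]; then 6 at sensor 1[3]=sensor 2[3]; then 2 at sensor 1[4]=sensor 2[5]; then 6 at sensor 1[7]=sensor 2[6]; then 3 at sensor 1[9]=sensor 2[7]; then 4 at sensor 1[11]=sensor 2[10]; then 4 at sensor 1[12]=sensor 2[11]; then 3 at sensor 1[13]=sensor 2[12] — 8 values in the same relative order in both. The LCS DP gives dp[14][12] = 8, so this is optimal.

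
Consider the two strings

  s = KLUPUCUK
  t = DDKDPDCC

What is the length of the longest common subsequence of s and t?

Pick K at s[1]=t[3] → P at s[4]=t[5] → C at s[6]=t[8]; all 3 characters appear in both, in order, and the DP table's final entry dp[8][8] is also 3, so no common subsequence is longer.

3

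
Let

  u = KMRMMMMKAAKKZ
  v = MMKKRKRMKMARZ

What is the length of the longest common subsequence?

Taking K [1,6], then R [3,7], then M [4,8], then M [7,10], then A [9,11], then Z [13,13] gives a common subsequence of length 6. Since dp[13][13] = 6, nothing longer is possible.

6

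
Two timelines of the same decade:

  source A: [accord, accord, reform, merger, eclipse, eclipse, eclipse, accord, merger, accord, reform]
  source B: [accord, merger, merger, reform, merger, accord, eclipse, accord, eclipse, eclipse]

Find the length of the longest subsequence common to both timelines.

Taking accord at source A[1]=source B[1], reform at source A[3]=source B[4], merger at source A[4]=source B[5], eclipse at source A[5]=source B[7], eclipse at source A[6]=source B[9], eclipse at source A[7]=source B[10] gives a common subsequence of length 6. dp[11][10] = 6 confirms this is the maximum.

6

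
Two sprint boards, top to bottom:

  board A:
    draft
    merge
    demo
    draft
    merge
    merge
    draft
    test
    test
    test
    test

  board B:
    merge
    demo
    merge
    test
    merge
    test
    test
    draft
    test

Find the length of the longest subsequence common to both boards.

7

One common subsequence of length 7: merge [2,1], then demo [3,2], then merge [5,3], then merge [6,5], then test [8,6], then test [9,7], then test [11,9]. Since dp[11][9] = 7, nothing longer is possible.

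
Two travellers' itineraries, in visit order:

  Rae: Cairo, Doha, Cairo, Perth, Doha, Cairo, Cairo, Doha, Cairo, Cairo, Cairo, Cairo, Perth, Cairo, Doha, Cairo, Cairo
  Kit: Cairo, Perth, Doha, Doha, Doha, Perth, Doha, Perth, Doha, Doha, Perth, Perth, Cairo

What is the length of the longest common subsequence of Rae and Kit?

7

Taking Cairo at Rae[1]=Kit[1], then Doha at Rae[2]=Kit[7], then Perth at Rae[4]=Kit[8], then Doha at Rae[5]=Kit[9], then Doha at Rae[8]=Kit[10], then Perth at Rae[13]=Kit[12], then Cairo at Rae[17]=Kit[13] gives a common subsequence of length 7. The LCS DP gives dp[17][13] = 7, so this is optimal.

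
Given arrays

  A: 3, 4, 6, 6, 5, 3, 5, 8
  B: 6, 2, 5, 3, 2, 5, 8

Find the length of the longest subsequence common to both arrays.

One common subsequence of length 5: 6 at A[3]=B[1]; then 5 at A[5]=B[3]; then 3 at A[6]=B[4]; then 5 at A[7]=B[6]; then 8 at A[8]=B[7]. Since dp[8][7] = 5, nothing longer is possible.

5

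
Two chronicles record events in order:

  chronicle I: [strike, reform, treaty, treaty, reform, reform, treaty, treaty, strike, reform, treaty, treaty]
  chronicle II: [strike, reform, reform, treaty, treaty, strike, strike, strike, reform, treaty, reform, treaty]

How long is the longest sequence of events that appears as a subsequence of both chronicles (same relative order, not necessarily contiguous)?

Pick strike at chronicle I[1]=chronicle II[1]; then reform at chronicle I[5]=chronicle II[2]; then reform at chronicle I[6]=chronicle II[3]; then treaty at chronicle I[7]=chronicle II[4]; then treaty at chronicle I[8]=chronicle II[5]; then strike at chronicle I[9]=chronicle II[8]; then reform at chronicle I[10]=chronicle II[9]; then treaty at chronicle I[11]=chronicle II[10]; then treaty at chronicle I[12]=chronicle II[12]; all 9 events appear in both, in order. Since dp[12][12] = 9, nothing longer is possible.

9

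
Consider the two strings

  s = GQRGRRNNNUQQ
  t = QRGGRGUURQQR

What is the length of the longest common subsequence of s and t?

Match Q (s #2, t #1) → R (s #3, t #2) → G (s #4, t #4) → R (s #5, t #5) → R (s #6, t #9) → Q (s #11, t #10) → Q (s #12, t #11) — 7 characters in the same relative order in both. Since dp[12][12] = 7, nothing longer is possible.

7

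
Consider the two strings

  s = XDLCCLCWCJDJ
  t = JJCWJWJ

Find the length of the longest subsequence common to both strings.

4

One common subsequence of length 4: C (s #7, t #3), then W (s #8, t #4), then J (s #10, t #5), then J (s #12, t #7). Since dp[12][7] = 4, nothing longer is possible.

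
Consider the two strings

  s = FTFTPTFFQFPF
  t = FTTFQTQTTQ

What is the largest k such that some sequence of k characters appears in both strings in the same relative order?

Let dp[i][j] be the LCS length of the first i characters of s and the first j characters of t. dp[i][j] = dp[i-1][j-1]+1 when the i-th and j-th characters match, else max(dp[i-1][j], dp[i][j-1]).
    ·  F  T  T  F  Q  T  Q  T  T  Q
 ·  0  0  0  0  0  0  0  0  0  0  0
 F  0  1  1  1  1  1  1  1  1  1  1
 T  0  1  2  2  2  2  2  2  2  2  2
 F  0  1  2  2  3  3  3  3  3  3  3
 T  0  1  2  3  3  3  4  4  4  4  4
 P  0  1  2  3  3  3  4  4  4  4  4
 T  0  1  2  3  3  3  4  4  5  5  5
 F  0  1  2  3  4  4  4  4  5  5  5
 F  0  1  2  3  4  4  4  4  5  5  5
 Q  0  1  2  3  4  5  5  5  5  5  6
 F  0  1  2  3  4  5  5  5  5  5  6
 P  0  1  2  3  4  5  5  5  5  5  6
 F  0  1  2  3  4  5  5  5  5  5  6
dp[12][10] = 6. One LCS (by backtracking along matches): FTFTTQ.

6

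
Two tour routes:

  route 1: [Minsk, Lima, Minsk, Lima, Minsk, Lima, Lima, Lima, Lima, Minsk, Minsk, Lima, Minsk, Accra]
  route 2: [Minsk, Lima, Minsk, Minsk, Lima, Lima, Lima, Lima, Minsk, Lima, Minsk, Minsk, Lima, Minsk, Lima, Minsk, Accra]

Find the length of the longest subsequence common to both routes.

One common subsequence of length 13: Minsk [1,1], Lima [2,2], Minsk [3,4], Lima [4,5], Lima [6,6], Lima [7,7], Lima [8,8], Lima [9,10], Minsk [10,12], Minsk [11,14], Lima [12,15], Minsk [13,16], Accra [14,17], and the DP table's final entry dp[14][17] is also 13, so no common subsequence is longer.

13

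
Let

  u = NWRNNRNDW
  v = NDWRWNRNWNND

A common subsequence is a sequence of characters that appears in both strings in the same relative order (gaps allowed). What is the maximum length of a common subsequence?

7

Let dp[i][j] be the LCS length of the first i characters of u and the first j characters of v. dp[i][j] = dp[i-1][j-1]+1 when the i-th and j-th characters match, else max(dp[i-1][j], dp[i][j-1]).
    ·  N  D  W  R  W  N  R  N  W  N  N  D
 ·  0  0  0  0  0  0  0  0  0  0  0  0  0
 N  0  1  1  1  1  1  1  1  1  1  1  1  1
 W  0  1  1  2  2  2  2  2  2  2  2  2  2
 R  0  1  1  2  3  3  3  3  3  3  3  3  3
 N  0  1  1  2  3  3  4  4  4  4  4  4  4
 N  0  1  1  2  3  3  4  4  5  5  5  5  5
 R  0  1  1  2  3  3  4  5  5  5  5  5  5
 N  0  1  1  2  3  3  4  5  6  6  6  6  6
 D  0  1  2  2  3  3  4  5  6  6  6  6  7
 W  0  1  2  3  3  4  4  5  6  7  7  7  7
dp[9][12] = 7. One LCS (by backtracking along matches): NWRNNND.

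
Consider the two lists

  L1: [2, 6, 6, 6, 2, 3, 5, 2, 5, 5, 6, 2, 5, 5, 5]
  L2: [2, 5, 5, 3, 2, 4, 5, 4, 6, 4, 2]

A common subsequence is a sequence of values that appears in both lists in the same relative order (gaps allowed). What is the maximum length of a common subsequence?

6

Match 2 [1,1] → 3 [6,4] → 2 [8,5] → 5 [9,7] → 6 [11,9] → 2 [12,11] — 6 values in the same relative order in both, and the DP table's final entry dp[15][11] is also 6, so no common subsequence is longer.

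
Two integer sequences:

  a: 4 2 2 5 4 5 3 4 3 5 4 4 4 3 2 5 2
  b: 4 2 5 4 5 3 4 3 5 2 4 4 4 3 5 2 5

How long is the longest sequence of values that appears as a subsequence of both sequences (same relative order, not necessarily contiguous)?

Taking 4 (a #1, b #1), then 2 (a #3, b #2), then 5 (a #4, b #3), then 4 (a #5, b #4), then 5 (a #6, b #5), then 3 (a #7, b #6), then 4 (a #8, b #7), then 3 (a #9, b #8), then 5 (a #10, b #9), then 4 (a #11, b #11), then 4 (a #12, b #12), then 4 (a #13, b #13), then 3 (a #14, b #14), then 2 (a #15, b #16), then 5 (a #16, b #17) gives a common subsequence of length 15. Since dp[17][17] = 15, nothing longer is possible.

15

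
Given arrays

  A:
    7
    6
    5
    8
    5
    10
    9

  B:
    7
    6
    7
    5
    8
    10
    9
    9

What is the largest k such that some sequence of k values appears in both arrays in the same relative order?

6

Match 7 [1,1]; then 6 [2,2]; then 5 [3,4]; then 8 [4,5]; then 10 [6,6]; then 9 [7,8] — 6 values in the same relative order in both, and the DP table's final entry dp[7][8] is also 6, so no common subsequence is longer.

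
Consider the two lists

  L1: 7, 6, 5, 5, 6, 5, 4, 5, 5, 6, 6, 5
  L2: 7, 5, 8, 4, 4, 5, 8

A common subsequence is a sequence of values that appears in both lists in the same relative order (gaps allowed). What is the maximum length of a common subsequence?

Let dp[i][j] be the LCS length of the first i values of L1 and the first j values of L2. dp[i][j] = dp[i-1][j-1]+1 when the i-th and j-th values match, else max(dp[i-1][j], dp[i][j-1]).
    ·  7  5  8  4  4  5  8
 ·  0  0  0  0  0  0  0  0
 7  0  1  1  1  1  1  1  1
 6  0  1  1  1  1  1  1  1
 5  0  1  2  2  2  2  2  2
 5  0  1  2  2  2  2  3  3
 6  0  1  2  2  2  2  3  3
 5  0  1  2  2  2  2  3  3
 4  0  1  2  2  3  3  3  3
 5  0  1  2  2  3  3  4  4
 5  0  1  2  2  3  3  4  4
 6  0  1  2  2  3  3  4  4
 6  0  1  2  2  3  3  4  4
 5  0  1  2  2  3  3  4  4
dp[12][7] = 4. One LCS (by backtracking along matches): 7, 5, 4, 5.

4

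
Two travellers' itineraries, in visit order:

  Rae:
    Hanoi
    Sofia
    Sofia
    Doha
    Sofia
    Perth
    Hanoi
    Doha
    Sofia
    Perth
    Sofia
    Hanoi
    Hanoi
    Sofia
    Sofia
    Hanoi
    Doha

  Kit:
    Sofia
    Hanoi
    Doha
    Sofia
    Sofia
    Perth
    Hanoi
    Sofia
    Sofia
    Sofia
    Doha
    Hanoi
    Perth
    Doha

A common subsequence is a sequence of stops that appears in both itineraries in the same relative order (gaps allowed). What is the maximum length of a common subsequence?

10

Match Hanoi [1,2]; then Sofia [3,4]; then Sofia [5,5]; then Perth [6,6]; then Hanoi [7,7]; then Sofia [9,8]; then Sofia [11,9]; then Sofia [14,10]; then Hanoi [16,12]; then Doha [17,14] — 10 stops in the same relative order in both. Since dp[17][14] = 10, nothing longer is possible.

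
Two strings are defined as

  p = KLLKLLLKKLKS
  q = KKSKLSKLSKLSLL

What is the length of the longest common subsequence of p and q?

7

Taking K at p[1]=q[4]; then L at p[2]=q[5]; then L at p[3]=q[8]; then K at p[4]=q[10]; then L at p[5]=q[11]; then L at p[7]=q[13]; then L at p[10]=q[14] gives a common subsequence of length 7. Since dp[12][14] = 7, nothing longer is possible.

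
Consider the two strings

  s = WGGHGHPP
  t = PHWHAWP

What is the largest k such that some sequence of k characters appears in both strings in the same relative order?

3

Taking W at s[1]=t[3] → H at s[4]=t[4] → P at s[8]=t[7] gives a common subsequence of length 3, and the DP table's final entry dp[8][7] is also 3, so no common subsequence is longer.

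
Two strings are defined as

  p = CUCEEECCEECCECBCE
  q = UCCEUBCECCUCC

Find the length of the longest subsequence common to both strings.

Match C [1,2]; then C [3,3]; then E [4,4]; then C [8,7]; then E [10,8]; then C [11,9]; then C [12,10]; then C [14,12]; then C [16,13] — 9 characters in the same relative order in both, and the DP table's final entry dp[17][13] is also 9, so no common subsequence is longer.

9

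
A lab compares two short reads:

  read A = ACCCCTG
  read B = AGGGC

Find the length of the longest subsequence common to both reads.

2

Let dp[i][j] be the LCS length of the first i bases of read A and the first j bases of read B. dp[i][j] = dp[i-1][j-1]+1 when the i-th and j-th bases match, else max(dp[i-1][j], dp[i][j-1]).
    ·  A  G  G  G  C
 ·  0  0  0  0  0  0
 A  0  1  1  1  1  1
 C  0  1  1  1  1  2
 C  0  1  1  1  1  2
 C  0  1  1  1  1  2
 C  0  1  1  1  1  2
 T  0  1  1  1  1  2
 G  0  1  2  2  2  2
dp[7][5] = 2. One LCS (by backtracking along matches): AC.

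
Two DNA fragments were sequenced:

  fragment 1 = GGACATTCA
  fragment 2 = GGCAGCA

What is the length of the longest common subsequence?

One common subsequence of length 6: G [1,1], G [2,2], C [4,3], A [5,4], C [8,6], A [9,7]. The LCS DP gives dp[9][7] = 6, so this is optimal.

6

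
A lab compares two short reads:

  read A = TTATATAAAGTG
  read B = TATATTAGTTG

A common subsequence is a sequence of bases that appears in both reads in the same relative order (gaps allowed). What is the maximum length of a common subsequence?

Let dp[i][j] be the LCS length of the first i bases of read A and the first j bases of read B. dp[i][j] = dp[i-1][j-1]+1 when the i-th and j-th bases match, else max(dp[i-1][j], dp[i][j-1]).
    ·  T  A  T  A  T  T  A  G  T  T  G
 ·  0  0  0  0  0  0  0  0  0  0  0  0
 T  0  1  1  1  1  1  1  1  1  1  1  1
 T  0  1  1  2  2  2  2  2  2  2  2  2
 A  0  1  2  2  3  3  3  3  3  3  3  3
 T  0  1  2  3  3  4  4  4  4  4  4  4
 A  0  1  2  3  4  4  4  5  5  5  5  5
 T  0  1  2  3  4  5  5  5  5  6  6  6
 A  0  1  2  3  4  5  5  6  6  6  6  6
 A  0  1  2  3  4  5  5  6  6  6  6  6
 A  0  1  2  3  4  5  5  6  6  6  6  6
 G  0  1  2  3  4  5  5  6  7  7  7  7
 T  0  1  2  3  4  5  6  6  7  8  8  8
 G  0  1  2  3  4  5  6  6  7  8  8  9
dp[12][11] = 9. One LCS (by backtracking along matches): TTATTAGTG.

9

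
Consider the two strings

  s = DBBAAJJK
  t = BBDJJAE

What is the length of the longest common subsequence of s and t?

Pick B at s[2]=t[1] → B at s[3]=t[2] → J at s[6]=t[4] → J at s[7]=t[5]; all 4 characters appear in both, in order. Since dp[8][7] = 4, nothing longer is possible.

4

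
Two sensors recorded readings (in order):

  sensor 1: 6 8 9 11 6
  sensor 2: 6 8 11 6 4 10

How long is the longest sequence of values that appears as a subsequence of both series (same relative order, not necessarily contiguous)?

4

One common subsequence of length 4: 6 [1,1], 8 [2,2], 11 [4,3], 6 [5,4]. The LCS DP gives dp[5][6] = 4, so this is optimal.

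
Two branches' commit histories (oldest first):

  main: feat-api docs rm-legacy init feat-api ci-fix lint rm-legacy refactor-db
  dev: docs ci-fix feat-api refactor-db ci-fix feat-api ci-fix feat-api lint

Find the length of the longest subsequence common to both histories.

4

Match feat-api at main[1]=dev[3] → feat-api at main[5]=dev[6] → ci-fix at main[6]=dev[7] → lint at main[7]=dev[9] — 4 commits in the same relative order in both. Since dp[9][9] = 4, nothing longer is possible.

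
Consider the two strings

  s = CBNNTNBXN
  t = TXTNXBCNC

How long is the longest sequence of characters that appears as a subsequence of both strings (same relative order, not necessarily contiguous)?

4

Taking T (s #5, t #3) → N (s #6, t #4) → B (s #7, t #6) → N (s #9, t #8) gives a common subsequence of length 4. dp[9][9] = 4 confirms this is the maximum.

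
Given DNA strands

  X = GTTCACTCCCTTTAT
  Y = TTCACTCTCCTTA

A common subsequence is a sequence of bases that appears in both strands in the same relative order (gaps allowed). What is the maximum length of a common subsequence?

12

Taking T at X[2]=Y[1], T at X[3]=Y[2], C at X[4]=Y[3], A at X[5]=Y[4], C at X[6]=Y[5], T at X[7]=Y[6], C at X[8]=Y[7], C at X[9]=Y[9], C at X[10]=Y[10], T at X[12]=Y[11], T at X[13]=Y[12], A at X[14]=Y[13] gives a common subsequence of length 12. The LCS DP gives dp[15][13] = 12, so this is optimal.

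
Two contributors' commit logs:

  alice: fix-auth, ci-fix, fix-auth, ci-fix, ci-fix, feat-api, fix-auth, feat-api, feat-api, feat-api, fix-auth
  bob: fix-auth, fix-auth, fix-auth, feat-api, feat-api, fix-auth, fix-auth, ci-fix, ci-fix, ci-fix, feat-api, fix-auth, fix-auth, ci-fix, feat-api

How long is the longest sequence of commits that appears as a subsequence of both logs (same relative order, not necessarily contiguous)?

7

Taking fix-auth [1,7] → ci-fix [2,8] → ci-fix [4,9] → ci-fix [5,10] → feat-api [6,11] → fix-auth [7,13] → feat-api [10,15] gives a common subsequence of length 7. The LCS DP gives dp[11][15] = 7, so this is optimal.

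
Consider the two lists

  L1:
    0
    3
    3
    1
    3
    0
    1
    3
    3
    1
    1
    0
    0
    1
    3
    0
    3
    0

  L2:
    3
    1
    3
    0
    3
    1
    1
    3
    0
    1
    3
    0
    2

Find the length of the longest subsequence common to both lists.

11

Match 3 (L1 #3, L2 #1), 1 (L1 #4, L2 #2), 3 (L1 #5, L2 #3), 0 (L1 #6, L2 #4), 3 (L1 #9, L2 #5), 1 (L1 #10, L2 #6), 1 (L1 #11, L2 #7), 0 (L1 #13, L2 #9), 1 (L1 #14, L2 #10), 3 (L1 #15, L2 #11), 0 (L1 #16, L2 #12) — 11 values in the same relative order in both. dp[18][13] = 11 confirms this is the maximum.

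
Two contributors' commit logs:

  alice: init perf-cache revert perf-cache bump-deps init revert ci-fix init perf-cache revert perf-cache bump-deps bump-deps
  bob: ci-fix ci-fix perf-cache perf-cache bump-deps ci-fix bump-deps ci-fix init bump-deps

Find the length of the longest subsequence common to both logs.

6

One common subsequence of length 6: perf-cache at alice[2]=bob[3], then perf-cache at alice[4]=bob[4], then bump-deps at alice[5]=bob[7], then ci-fix at alice[8]=bob[8], then init at alice[9]=bob[9], then bump-deps at alice[14]=bob[10], and the DP table's final entry dp[14][10] is also 6, so no common subsequence is longer.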